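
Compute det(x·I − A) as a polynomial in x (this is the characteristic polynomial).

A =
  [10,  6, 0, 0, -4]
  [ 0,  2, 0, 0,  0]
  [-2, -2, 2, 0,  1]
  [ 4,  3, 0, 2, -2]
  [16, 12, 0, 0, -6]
x^5 - 10*x^4 + 40*x^3 - 80*x^2 + 80*x - 32

Expanding det(x·I − A) (e.g. by cofactor expansion or by noting that A is similar to its Jordan form J, which has the same characteristic polynomial as A) gives
  χ_A(x) = x^5 - 10*x^4 + 40*x^3 - 80*x^2 + 80*x - 32
which factors as (x - 2)^5. The eigenvalues (with algebraic multiplicities) are λ = 2 with multiplicity 5.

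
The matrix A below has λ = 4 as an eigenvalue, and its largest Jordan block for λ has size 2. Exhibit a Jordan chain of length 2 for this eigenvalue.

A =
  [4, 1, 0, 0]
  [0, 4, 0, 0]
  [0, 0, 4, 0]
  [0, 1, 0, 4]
A Jordan chain for λ = 4 of length 2:
v_1 = (1, 0, 0, 1)ᵀ
v_2 = (0, 1, 0, 0)ᵀ

Let N = A − (4)·I. We want v_2 with N^2 v_2 = 0 but N^1 v_2 ≠ 0; then v_{j-1} := N · v_j for j = 2, …, 2.

Pick v_2 = (0, 1, 0, 0)ᵀ.
Then v_1 = N · v_2 = (1, 0, 0, 1)ᵀ.

Sanity check: (A − (4)·I) v_1 = (0, 0, 0, 0)ᵀ = 0. ✓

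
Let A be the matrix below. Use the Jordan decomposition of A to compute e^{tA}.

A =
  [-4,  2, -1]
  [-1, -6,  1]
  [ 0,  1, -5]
e^{tA} =
  [-t^2*exp(-5*t)/2 + t*exp(-5*t) + exp(-5*t), -t^2*exp(-5*t)/2 + 2*t*exp(-5*t), t^2*exp(-5*t)/2 - t*exp(-5*t)]
  [-t*exp(-5*t), -t*exp(-5*t) + exp(-5*t), t*exp(-5*t)]
  [-t^2*exp(-5*t)/2, -t^2*exp(-5*t)/2 + t*exp(-5*t), t^2*exp(-5*t)/2 + exp(-5*t)]

Strategy: write A = P · J · P⁻¹ where J is a Jordan canonical form, so e^{tA} = P · e^{tJ} · P⁻¹, and e^{tJ} can be computed block-by-block.

A has Jordan form
J =
  [-5,  1,  0]
  [ 0, -5,  1]
  [ 0,  0, -5]
(up to reordering of blocks).

Per-block formulas:
  For a 3×3 Jordan block J_3(-5): exp(t · J_3(-5)) = e^(-5t)·(I + t·N + (t^2/2)·N^2), where N is the 3×3 nilpotent shift.

After assembling e^{tJ} and conjugating by P, we get:

e^{tA} =
  [-t^2*exp(-5*t)/2 + t*exp(-5*t) + exp(-5*t), -t^2*exp(-5*t)/2 + 2*t*exp(-5*t), t^2*exp(-5*t)/2 - t*exp(-5*t)]
  [-t*exp(-5*t), -t*exp(-5*t) + exp(-5*t), t*exp(-5*t)]
  [-t^2*exp(-5*t)/2, -t^2*exp(-5*t)/2 + t*exp(-5*t), t^2*exp(-5*t)/2 + exp(-5*t)]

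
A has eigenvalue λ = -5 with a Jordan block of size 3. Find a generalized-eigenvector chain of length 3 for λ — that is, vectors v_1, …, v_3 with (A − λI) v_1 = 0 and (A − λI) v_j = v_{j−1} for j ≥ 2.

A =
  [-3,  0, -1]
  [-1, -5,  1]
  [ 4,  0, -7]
A Jordan chain for λ = -5 of length 3:
v_1 = (0, 2, 0)ᵀ
v_2 = (2, -1, 4)ᵀ
v_3 = (1, 0, 0)ᵀ

Let N = A − (-5)·I. We want v_3 with N^3 v_3 = 0 but N^2 v_3 ≠ 0; then v_{j-1} := N · v_j for j = 3, …, 2.

Pick v_3 = (1, 0, 0)ᵀ.
Then v_2 = N · v_3 = (2, -1, 4)ᵀ.
Then v_1 = N · v_2 = (0, 2, 0)ᵀ.

Sanity check: (A − (-5)·I) v_1 = (0, 0, 0)ᵀ = 0. ✓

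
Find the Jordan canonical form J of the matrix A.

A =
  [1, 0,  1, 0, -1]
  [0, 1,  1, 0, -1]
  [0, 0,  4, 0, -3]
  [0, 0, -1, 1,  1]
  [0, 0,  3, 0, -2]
J_2(1) ⊕ J_1(1) ⊕ J_1(1) ⊕ J_1(1)

The characteristic polynomial is
  det(x·I − A) = x^5 - 5*x^4 + 10*x^3 - 10*x^2 + 5*x - 1 = (x - 1)^5

Eigenvalues and multiplicities (the geometric multiplicity of λ is n − rank(A − λI), which equals the number of Jordan blocks for λ):
  λ = 1: algebraic multiplicity = 5, geometric multiplicity = 4

Determining the block sizes for each eigenvalue:
  λ = 1: 4 blocks summing to 5 forces exactly one block of size 2 and the rest size 1 → block sizes [2, 1, 1, 1]

Assembling the blocks gives a Jordan form
J =
  [1, 1, 0, 0, 0]
  [0, 1, 0, 0, 0]
  [0, 0, 1, 0, 0]
  [0, 0, 0, 1, 0]
  [0, 0, 0, 0, 1]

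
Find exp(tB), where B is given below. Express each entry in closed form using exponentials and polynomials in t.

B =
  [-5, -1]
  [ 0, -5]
e^{tB} =
  [exp(-5*t), -t*exp(-5*t)]
  [0, exp(-5*t)]

Strategy: write B = P · J · P⁻¹ where J is a Jordan canonical form, so e^{tB} = P · e^{tJ} · P⁻¹, and e^{tJ} can be computed block-by-block.

B has Jordan form
J =
  [-5,  1]
  [ 0, -5]
(up to reordering of blocks).

Per-block formulas:
  For a 2×2 Jordan block J_2(-5): exp(t · J_2(-5)) = e^(-5t)·(I + t·N), where N is the 2×2 nilpotent shift.

After assembling e^{tJ} and conjugating by P, we get:

e^{tB} =
  [exp(-5*t), -t*exp(-5*t)]
  [0, exp(-5*t)]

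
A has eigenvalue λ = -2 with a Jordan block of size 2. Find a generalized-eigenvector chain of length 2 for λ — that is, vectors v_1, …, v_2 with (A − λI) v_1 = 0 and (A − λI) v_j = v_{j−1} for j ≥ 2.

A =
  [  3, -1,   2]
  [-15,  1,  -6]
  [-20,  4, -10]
A Jordan chain for λ = -2 of length 2:
v_1 = (5, -15, -20)ᵀ
v_2 = (1, 0, 0)ᵀ

Let N = A − (-2)·I. We want v_2 with N^2 v_2 = 0 but N^1 v_2 ≠ 0; then v_{j-1} := N · v_j for j = 2, …, 2.

Pick v_2 = (1, 0, 0)ᵀ.
Then v_1 = N · v_2 = (5, -15, -20)ᵀ.

Sanity check: (A − (-2)·I) v_1 = (0, 0, 0)ᵀ = 0. ✓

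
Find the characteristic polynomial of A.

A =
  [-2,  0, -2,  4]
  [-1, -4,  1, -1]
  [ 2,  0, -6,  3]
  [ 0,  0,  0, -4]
x^4 + 16*x^3 + 96*x^2 + 256*x + 256

Expanding det(x·I − A) (e.g. by cofactor expansion or by noting that A is similar to its Jordan form J, which has the same characteristic polynomial as A) gives
  χ_A(x) = x^4 + 16*x^3 + 96*x^2 + 256*x + 256
which factors as (x + 4)^4. The eigenvalues (with algebraic multiplicities) are λ = -4 with multiplicity 4.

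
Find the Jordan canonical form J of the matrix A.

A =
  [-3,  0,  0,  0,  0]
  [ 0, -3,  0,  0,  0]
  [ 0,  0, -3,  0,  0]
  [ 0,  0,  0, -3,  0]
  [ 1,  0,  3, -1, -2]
J_1(-3) ⊕ J_1(-3) ⊕ J_1(-3) ⊕ J_1(-3) ⊕ J_1(-2)

The characteristic polynomial is
  det(x·I − A) = x^5 + 14*x^4 + 78*x^3 + 216*x^2 + 297*x + 162 = (x + 2)*(x + 3)^4

Eigenvalues and multiplicities (the geometric multiplicity of λ is n − rank(A − λI), which equals the number of Jordan blocks for λ):
  λ = -3: algebraic multiplicity = 4, geometric multiplicity = 4
  λ = -2: algebraic multiplicity = 1, geometric multiplicity = 1

Determining the block sizes for each eigenvalue:
  λ = -3: gm = am = 4, so every block has size 1 → block sizes [1, 1, 1, 1]
  λ = -2: one block (gm = 1), so the single block has size am = 1 → block sizes [1]

Assembling the blocks gives a Jordan form
J =
  [-3,  0,  0,  0,  0]
  [ 0, -3,  0,  0,  0]
  [ 0,  0, -3,  0,  0]
  [ 0,  0,  0, -3,  0]
  [ 0,  0,  0,  0, -2]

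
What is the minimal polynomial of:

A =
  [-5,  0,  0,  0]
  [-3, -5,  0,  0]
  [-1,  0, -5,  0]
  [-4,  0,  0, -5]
x^2 + 10*x + 25

The characteristic polynomial is χ_A(x) = (x + 5)^4, so the eigenvalues are known. The minimal polynomial is
  m_A(x) = Π_λ (x − λ)^{k_λ}
where k_λ is the size of the *largest* Jordan block for λ (equivalently, the smallest k with (A − λI)^k v = 0 for every generalised eigenvector v of λ).

  λ = -5: largest Jordan block has size 2, contributing (x + 5)^2

So m_A(x) = (x + 5)^2 = x^2 + 10*x + 25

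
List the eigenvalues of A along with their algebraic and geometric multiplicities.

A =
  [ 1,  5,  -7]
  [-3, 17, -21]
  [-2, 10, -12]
λ = 2: alg = 3, geom = 2

Step 1 — factor the characteristic polynomial to read off the algebraic multiplicities:
  χ_A(x) = (x - 2)^3

Step 2 — compute geometric multiplicities via the rank-nullity identity g(λ) = n − rank(A − λI):
  rank(A − (2)·I) = 1, so dim ker(A − (2)·I) = n − 1 = 2

Summary:
  λ = 2: algebraic multiplicity = 3, geometric multiplicity = 2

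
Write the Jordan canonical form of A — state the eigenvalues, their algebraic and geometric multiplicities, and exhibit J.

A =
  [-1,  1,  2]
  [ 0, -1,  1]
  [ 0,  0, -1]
J_3(-1)

The characteristic polynomial is
  det(x·I − A) = x^3 + 3*x^2 + 3*x + 1 = (x + 1)^3

Eigenvalues and multiplicities (the geometric multiplicity of λ is n − rank(A − λI), which equals the number of Jordan blocks for λ):
  λ = -1: algebraic multiplicity = 3, geometric multiplicity = 1

Determining the block sizes for each eigenvalue:
  λ = -1: one block (gm = 1), so the single block has size am = 3 → block sizes [3]

Assembling the blocks gives a Jordan form
J =
  [-1,  1,  0]
  [ 0, -1,  1]
  [ 0,  0, -1]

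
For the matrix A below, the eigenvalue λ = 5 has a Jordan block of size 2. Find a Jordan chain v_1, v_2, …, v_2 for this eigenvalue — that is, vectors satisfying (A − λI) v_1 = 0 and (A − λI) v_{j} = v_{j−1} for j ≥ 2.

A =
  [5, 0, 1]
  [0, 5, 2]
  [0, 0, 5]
A Jordan chain for λ = 5 of length 2:
v_1 = (1, 2, 0)ᵀ
v_2 = (0, 0, 1)ᵀ

Let N = A − (5)·I. We want v_2 with N^2 v_2 = 0 but N^1 v_2 ≠ 0; then v_{j-1} := N · v_j for j = 2, …, 2.

Pick v_2 = (0, 0, 1)ᵀ.
Then v_1 = N · v_2 = (1, 2, 0)ᵀ.

Sanity check: (A − (5)·I) v_1 = (0, 0, 0)ᵀ = 0. ✓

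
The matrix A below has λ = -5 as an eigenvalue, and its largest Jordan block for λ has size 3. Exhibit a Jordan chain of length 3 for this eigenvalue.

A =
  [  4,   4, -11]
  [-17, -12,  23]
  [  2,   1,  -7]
A Jordan chain for λ = -5 of length 3:
v_1 = (-9, 12, -3)ᵀ
v_2 = (9, -17, 2)ᵀ
v_3 = (1, 0, 0)ᵀ

Let N = A − (-5)·I. We want v_3 with N^3 v_3 = 0 but N^2 v_3 ≠ 0; then v_{j-1} := N · v_j for j = 3, …, 2.

Pick v_3 = (1, 0, 0)ᵀ.
Then v_2 = N · v_3 = (9, -17, 2)ᵀ.
Then v_1 = N · v_2 = (-9, 12, -3)ᵀ.

Sanity check: (A − (-5)·I) v_1 = (0, 0, 0)ᵀ = 0. ✓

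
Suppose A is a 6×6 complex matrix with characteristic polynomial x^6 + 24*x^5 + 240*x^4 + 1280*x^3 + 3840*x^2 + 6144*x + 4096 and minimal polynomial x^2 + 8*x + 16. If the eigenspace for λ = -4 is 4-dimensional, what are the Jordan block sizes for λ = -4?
Block sizes for λ = -4: [2, 2, 1, 1]

Step 1 — from the characteristic polynomial, algebraic multiplicity of λ = -4 is 6. From dim ker(A − (-4)·I) = 4, there are exactly 4 Jordan blocks for λ = -4.
Step 2 — from the minimal polynomial, the factor (x + 4)^2 tells us the largest block for λ = -4 has size 2.
Step 3 — with total size 6, 4 blocks, and largest block 2, the block sizes (in nonincreasing order) are [2, 2, 1, 1].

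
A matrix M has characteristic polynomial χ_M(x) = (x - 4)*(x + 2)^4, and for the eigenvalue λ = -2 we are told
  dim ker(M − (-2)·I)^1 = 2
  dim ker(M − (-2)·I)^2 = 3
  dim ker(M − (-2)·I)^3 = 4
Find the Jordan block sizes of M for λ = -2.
Block sizes for λ = -2: [3, 1]

From the dimensions of kernels of powers, the number of Jordan blocks of size at least j is d_j − d_{j−1} where d_j = dim ker(N^j) (with d_0 = 0). Computing the differences gives [2, 1, 1].
The number of blocks of size exactly k is (#blocks of size ≥ k) − (#blocks of size ≥ k + 1), so the partition is: 1 block(s) of size 1, 1 block(s) of size 3.
In nonincreasing order the block sizes are [3, 1].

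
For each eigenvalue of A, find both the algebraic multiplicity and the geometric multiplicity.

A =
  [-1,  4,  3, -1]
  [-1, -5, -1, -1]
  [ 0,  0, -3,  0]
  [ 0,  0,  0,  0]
λ = -3: alg = 3, geom = 1; λ = 0: alg = 1, geom = 1

Step 1 — factor the characteristic polynomial to read off the algebraic multiplicities:
  χ_A(x) = x*(x + 3)^3

Step 2 — compute geometric multiplicities via the rank-nullity identity g(λ) = n − rank(A − λI):
  rank(A − (-3)·I) = 3, so dim ker(A − (-3)·I) = n − 3 = 1
  rank(A − (0)·I) = 3, so dim ker(A − (0)·I) = n − 3 = 1

Summary:
  λ = -3: algebraic multiplicity = 3, geometric multiplicity = 1
  λ = 0: algebraic multiplicity = 1, geometric multiplicity = 1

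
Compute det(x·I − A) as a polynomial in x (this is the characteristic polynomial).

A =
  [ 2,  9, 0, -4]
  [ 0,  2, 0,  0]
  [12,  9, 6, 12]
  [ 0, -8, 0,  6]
x^4 - 16*x^3 + 88*x^2 - 192*x + 144

Expanding det(x·I − A) (e.g. by cofactor expansion or by noting that A is similar to its Jordan form J, which has the same characteristic polynomial as A) gives
  χ_A(x) = x^4 - 16*x^3 + 88*x^2 - 192*x + 144
which factors as (x - 6)^2*(x - 2)^2. The eigenvalues (with algebraic multiplicities) are λ = 2 with multiplicity 2, λ = 6 with multiplicity 2.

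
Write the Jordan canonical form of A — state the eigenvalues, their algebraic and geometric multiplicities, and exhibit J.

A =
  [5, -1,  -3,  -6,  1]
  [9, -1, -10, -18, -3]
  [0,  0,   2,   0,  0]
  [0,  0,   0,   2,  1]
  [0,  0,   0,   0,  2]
J_3(2) ⊕ J_2(2)

The characteristic polynomial is
  det(x·I − A) = x^5 - 10*x^4 + 40*x^3 - 80*x^2 + 80*x - 32 = (x - 2)^5

Eigenvalues and multiplicities (the geometric multiplicity of λ is n − rank(A − λI), which equals the number of Jordan blocks for λ):
  λ = 2: algebraic multiplicity = 5, geometric multiplicity = 2

Determining the block sizes for each eigenvalue:
  λ = 2: with am = 5 and gm = 2, the partition is not yet determined (e.g. several partitions of 5 into 2 parts exist). Let N = A − (2)·I. Computing rank(N^1) = 3, rank(N^2) = 1, rank(N^3) = 0; the number of blocks of size ≥ j is rank(N^{j−1}) − rank(N^j), giving [2, 2, 1]. So we have 1 block(s) of size 3, 1 block(s) of size 2 → block sizes [3, 2]

Assembling the blocks gives a Jordan form
J =
  [2, 1, 0, 0, 0]
  [0, 2, 1, 0, 0]
  [0, 0, 2, 0, 0]
  [0, 0, 0, 2, 1]
  [0, 0, 0, 0, 2]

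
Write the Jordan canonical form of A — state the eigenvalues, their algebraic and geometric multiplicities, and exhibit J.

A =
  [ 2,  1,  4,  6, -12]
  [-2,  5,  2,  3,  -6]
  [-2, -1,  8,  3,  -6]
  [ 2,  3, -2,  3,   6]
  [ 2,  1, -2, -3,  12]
J_3(6) ⊕ J_1(6) ⊕ J_1(6)

The characteristic polynomial is
  det(x·I − A) = x^5 - 30*x^4 + 360*x^3 - 2160*x^2 + 6480*x - 7776 = (x - 6)^5

Eigenvalues and multiplicities (the geometric multiplicity of λ is n − rank(A − λI), which equals the number of Jordan blocks for λ):
  λ = 6: algebraic multiplicity = 5, geometric multiplicity = 3

Determining the block sizes for each eigenvalue:
  λ = 6: with am = 5 and gm = 3, the partition is not yet determined (e.g. several partitions of 5 into 3 parts exist). Let N = A − (6)·I. Computing rank(N^1) = 2, rank(N^2) = 1, rank(N^3) = 0; the number of blocks of size ≥ j is rank(N^{j−1}) − rank(N^j), giving [3, 1, 1]. So we have 1 block(s) of size 3, 2 block(s) of size 1 → block sizes [3, 1, 1]

Assembling the blocks gives a Jordan form
J =
  [6, 1, 0, 0, 0]
  [0, 6, 1, 0, 0]
  [0, 0, 6, 0, 0]
  [0, 0, 0, 6, 0]
  [0, 0, 0, 0, 6]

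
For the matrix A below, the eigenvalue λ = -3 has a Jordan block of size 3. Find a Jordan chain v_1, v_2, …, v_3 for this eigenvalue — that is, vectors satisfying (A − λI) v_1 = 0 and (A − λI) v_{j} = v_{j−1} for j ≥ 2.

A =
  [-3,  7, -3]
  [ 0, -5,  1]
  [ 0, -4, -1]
A Jordan chain for λ = -3 of length 3:
v_1 = (-2, 0, 0)ᵀ
v_2 = (7, -2, -4)ᵀ
v_3 = (0, 1, 0)ᵀ

Let N = A − (-3)·I. We want v_3 with N^3 v_3 = 0 but N^2 v_3 ≠ 0; then v_{j-1} := N · v_j for j = 3, …, 2.

Pick v_3 = (0, 1, 0)ᵀ.
Then v_2 = N · v_3 = (7, -2, -4)ᵀ.
Then v_1 = N · v_2 = (-2, 0, 0)ᵀ.

Sanity check: (A − (-3)·I) v_1 = (0, 0, 0)ᵀ = 0. ✓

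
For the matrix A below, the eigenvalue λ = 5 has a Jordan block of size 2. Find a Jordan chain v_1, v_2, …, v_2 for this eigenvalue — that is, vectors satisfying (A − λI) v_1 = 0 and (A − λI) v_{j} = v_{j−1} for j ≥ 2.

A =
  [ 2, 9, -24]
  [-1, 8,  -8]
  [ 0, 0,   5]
A Jordan chain for λ = 5 of length 2:
v_1 = (-3, -1, 0)ᵀ
v_2 = (1, 0, 0)ᵀ

Let N = A − (5)·I. We want v_2 with N^2 v_2 = 0 but N^1 v_2 ≠ 0; then v_{j-1} := N · v_j for j = 2, …, 2.

Pick v_2 = (1, 0, 0)ᵀ.
Then v_1 = N · v_2 = (-3, -1, 0)ᵀ.

Sanity check: (A − (5)·I) v_1 = (0, 0, 0)ᵀ = 0. ✓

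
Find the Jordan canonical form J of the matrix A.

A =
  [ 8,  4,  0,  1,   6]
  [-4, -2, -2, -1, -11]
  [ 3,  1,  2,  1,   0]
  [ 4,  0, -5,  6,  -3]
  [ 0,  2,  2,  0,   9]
J_2(4) ⊕ J_2(5) ⊕ J_1(5)

The characteristic polynomial is
  det(x·I − A) = x^5 - 23*x^4 + 211*x^3 - 965*x^2 + 2200*x - 2000 = (x - 5)^3*(x - 4)^2

Eigenvalues and multiplicities (the geometric multiplicity of λ is n − rank(A − λI), which equals the number of Jordan blocks for λ):
  λ = 4: algebraic multiplicity = 2, geometric multiplicity = 1
  λ = 5: algebraic multiplicity = 3, geometric multiplicity = 2

Determining the block sizes for each eigenvalue:
  λ = 4: one block (gm = 1), so the single block has size am = 2 → block sizes [2]
  λ = 5: 2 blocks summing to 3 forces exactly one block of size 2 and the rest size 1 → block sizes [2, 1]

Assembling the blocks gives a Jordan form
J =
  [4, 1, 0, 0, 0]
  [0, 4, 0, 0, 0]
  [0, 0, 5, 1, 0]
  [0, 0, 0, 5, 0]
  [0, 0, 0, 0, 5]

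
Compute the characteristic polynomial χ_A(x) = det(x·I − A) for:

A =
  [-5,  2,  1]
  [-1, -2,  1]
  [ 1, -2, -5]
x^3 + 12*x^2 + 48*x + 64

Expanding det(x·I − A) (e.g. by cofactor expansion or by noting that A is similar to its Jordan form J, which has the same characteristic polynomial as A) gives
  χ_A(x) = x^3 + 12*x^2 + 48*x + 64
which factors as (x + 4)^3. The eigenvalues (with algebraic multiplicities) are λ = -4 with multiplicity 3.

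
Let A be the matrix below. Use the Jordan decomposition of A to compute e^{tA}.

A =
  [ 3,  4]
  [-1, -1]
e^{tA} =
  [2*t*exp(t) + exp(t), 4*t*exp(t)]
  [-t*exp(t), -2*t*exp(t) + exp(t)]

Strategy: write A = P · J · P⁻¹ where J is a Jordan canonical form, so e^{tA} = P · e^{tJ} · P⁻¹, and e^{tJ} can be computed block-by-block.

A has Jordan form
J =
  [1, 1]
  [0, 1]
(up to reordering of blocks).

Per-block formulas:
  For a 2×2 Jordan block J_2(1): exp(t · J_2(1)) = e^(1t)·(I + t·N), where N is the 2×2 nilpotent shift.

After assembling e^{tJ} and conjugating by P, we get:

e^{tA} =
  [2*t*exp(t) + exp(t), 4*t*exp(t)]
  [-t*exp(t), -2*t*exp(t) + exp(t)]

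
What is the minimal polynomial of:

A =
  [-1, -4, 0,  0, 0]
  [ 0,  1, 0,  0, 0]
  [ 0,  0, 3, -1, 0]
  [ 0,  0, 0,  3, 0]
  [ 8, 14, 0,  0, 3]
x^4 - 6*x^3 + 8*x^2 + 6*x - 9

The characteristic polynomial is χ_A(x) = (x - 3)^3*(x - 1)*(x + 1), so the eigenvalues are known. The minimal polynomial is
  m_A(x) = Π_λ (x − λ)^{k_λ}
where k_λ is the size of the *largest* Jordan block for λ (equivalently, the smallest k with (A − λI)^k v = 0 for every generalised eigenvector v of λ).

  λ = -1: largest Jordan block has size 1, contributing (x + 1)
  λ = 1: largest Jordan block has size 1, contributing (x − 1)
  λ = 3: largest Jordan block has size 2, contributing (x − 3)^2

So m_A(x) = (x - 3)^2*(x - 1)*(x + 1) = x^4 - 6*x^3 + 8*x^2 + 6*x - 9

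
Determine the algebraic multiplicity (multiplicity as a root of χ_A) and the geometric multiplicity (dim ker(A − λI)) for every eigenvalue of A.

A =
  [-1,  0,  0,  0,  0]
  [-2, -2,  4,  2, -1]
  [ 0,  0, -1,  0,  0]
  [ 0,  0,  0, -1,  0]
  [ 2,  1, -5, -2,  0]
λ = -1: alg = 5, geom = 3

Step 1 — factor the characteristic polynomial to read off the algebraic multiplicities:
  χ_A(x) = (x + 1)^5

Step 2 — compute geometric multiplicities via the rank-nullity identity g(λ) = n − rank(A − λI):
  rank(A − (-1)·I) = 2, so dim ker(A − (-1)·I) = n − 2 = 3

Summary:
  λ = -1: algebraic multiplicity = 5, geometric multiplicity = 3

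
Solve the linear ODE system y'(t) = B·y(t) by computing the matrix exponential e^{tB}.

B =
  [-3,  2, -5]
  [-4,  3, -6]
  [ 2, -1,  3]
e^{tB} =
  [-t^2*exp(t) - 4*t*exp(t) + exp(t), t^2*exp(t)/2 + 2*t*exp(t), -t^2*exp(t) - 5*t*exp(t)]
  [-2*t^2*exp(t) - 4*t*exp(t), t^2*exp(t) + 2*t*exp(t) + exp(t), -2*t^2*exp(t) - 6*t*exp(t)]
  [2*t*exp(t), -t*exp(t), 2*t*exp(t) + exp(t)]

Strategy: write B = P · J · P⁻¹ where J is a Jordan canonical form, so e^{tB} = P · e^{tJ} · P⁻¹, and e^{tJ} can be computed block-by-block.

B has Jordan form
J =
  [1, 1, 0]
  [0, 1, 1]
  [0, 0, 1]
(up to reordering of blocks).

Per-block formulas:
  For a 3×3 Jordan block J_3(1): exp(t · J_3(1)) = e^(1t)·(I + t·N + (t^2/2)·N^2), where N is the 3×3 nilpotent shift.

After assembling e^{tJ} and conjugating by P, we get:

e^{tB} =
  [-t^2*exp(t) - 4*t*exp(t) + exp(t), t^2*exp(t)/2 + 2*t*exp(t), -t^2*exp(t) - 5*t*exp(t)]
  [-2*t^2*exp(t) - 4*t*exp(t), t^2*exp(t) + 2*t*exp(t) + exp(t), -2*t^2*exp(t) - 6*t*exp(t)]
  [2*t*exp(t), -t*exp(t), 2*t*exp(t) + exp(t)]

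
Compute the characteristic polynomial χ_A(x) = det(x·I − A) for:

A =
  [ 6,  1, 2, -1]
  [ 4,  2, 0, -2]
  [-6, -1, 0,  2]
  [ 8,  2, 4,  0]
x^4 - 8*x^3 + 24*x^2 - 32*x + 16

Expanding det(x·I − A) (e.g. by cofactor expansion or by noting that A is similar to its Jordan form J, which has the same characteristic polynomial as A) gives
  χ_A(x) = x^4 - 8*x^3 + 24*x^2 - 32*x + 16
which factors as (x - 2)^4. The eigenvalues (with algebraic multiplicities) are λ = 2 with multiplicity 4.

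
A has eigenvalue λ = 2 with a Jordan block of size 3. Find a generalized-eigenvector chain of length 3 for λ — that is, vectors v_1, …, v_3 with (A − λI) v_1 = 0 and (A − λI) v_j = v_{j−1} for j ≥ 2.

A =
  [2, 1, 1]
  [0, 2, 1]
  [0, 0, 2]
A Jordan chain for λ = 2 of length 3:
v_1 = (1, 0, 0)ᵀ
v_2 = (1, 1, 0)ᵀ
v_3 = (0, 0, 1)ᵀ

Let N = A − (2)·I. We want v_3 with N^3 v_3 = 0 but N^2 v_3 ≠ 0; then v_{j-1} := N · v_j for j = 3, …, 2.

Pick v_3 = (0, 0, 1)ᵀ.
Then v_2 = N · v_3 = (1, 1, 0)ᵀ.
Then v_1 = N · v_2 = (1, 0, 0)ᵀ.

Sanity check: (A − (2)·I) v_1 = (0, 0, 0)ᵀ = 0. ✓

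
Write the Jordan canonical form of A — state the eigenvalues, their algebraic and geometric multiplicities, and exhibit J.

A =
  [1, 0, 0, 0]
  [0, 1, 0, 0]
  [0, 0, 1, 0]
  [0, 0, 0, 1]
J_1(1) ⊕ J_1(1) ⊕ J_1(1) ⊕ J_1(1)

The characteristic polynomial is
  det(x·I − A) = x^4 - 4*x^3 + 6*x^2 - 4*x + 1 = (x - 1)^4

Eigenvalues and multiplicities (the geometric multiplicity of λ is n − rank(A − λI), which equals the number of Jordan blocks for λ):
  λ = 1: algebraic multiplicity = 4, geometric multiplicity = 4

Determining the block sizes for each eigenvalue:
  λ = 1: gm = am = 4, so every block has size 1 → block sizes [1, 1, 1, 1]

Assembling the blocks gives a Jordan form
J =
  [1, 0, 0, 0]
  [0, 1, 0, 0]
  [0, 0, 1, 0]
  [0, 0, 0, 1]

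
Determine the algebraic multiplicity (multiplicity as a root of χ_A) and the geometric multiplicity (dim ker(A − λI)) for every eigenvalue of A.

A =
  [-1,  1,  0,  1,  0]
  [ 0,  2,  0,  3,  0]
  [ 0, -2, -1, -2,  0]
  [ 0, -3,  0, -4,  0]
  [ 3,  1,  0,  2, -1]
λ = -1: alg = 5, geom = 3

Step 1 — factor the characteristic polynomial to read off the algebraic multiplicities:
  χ_A(x) = (x + 1)^5

Step 2 — compute geometric multiplicities via the rank-nullity identity g(λ) = n − rank(A − λI):
  rank(A − (-1)·I) = 2, so dim ker(A − (-1)·I) = n − 2 = 3

Summary:
  λ = -1: algebraic multiplicity = 5, geometric multiplicity = 3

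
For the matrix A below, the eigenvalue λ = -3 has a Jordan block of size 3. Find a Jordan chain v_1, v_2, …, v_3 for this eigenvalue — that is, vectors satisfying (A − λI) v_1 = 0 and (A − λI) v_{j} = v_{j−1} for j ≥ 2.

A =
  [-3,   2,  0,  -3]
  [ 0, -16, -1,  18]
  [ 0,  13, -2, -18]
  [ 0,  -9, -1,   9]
A Jordan chain for λ = -3 of length 3:
v_1 = (1, -6, 6, -4)ᵀ
v_2 = (2, -13, 13, -9)ᵀ
v_3 = (0, 1, 0, 0)ᵀ

Let N = A − (-3)·I. We want v_3 with N^3 v_3 = 0 but N^2 v_3 ≠ 0; then v_{j-1} := N · v_j for j = 3, …, 2.

Pick v_3 = (0, 1, 0, 0)ᵀ.
Then v_2 = N · v_3 = (2, -13, 13, -9)ᵀ.
Then v_1 = N · v_2 = (1, -6, 6, -4)ᵀ.

Sanity check: (A − (-3)·I) v_1 = (0, 0, 0, 0)ᵀ = 0. ✓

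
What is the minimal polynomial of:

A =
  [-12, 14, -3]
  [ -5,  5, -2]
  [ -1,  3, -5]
x^3 + 12*x^2 + 48*x + 64

The characteristic polynomial is χ_A(x) = (x + 4)^3, so the eigenvalues are known. The minimal polynomial is
  m_A(x) = Π_λ (x − λ)^{k_λ}
where k_λ is the size of the *largest* Jordan block for λ (equivalently, the smallest k with (A − λI)^k v = 0 for every generalised eigenvector v of λ).

  λ = -4: largest Jordan block has size 3, contributing (x + 4)^3

So m_A(x) = (x + 4)^3 = x^3 + 12*x^2 + 48*x + 64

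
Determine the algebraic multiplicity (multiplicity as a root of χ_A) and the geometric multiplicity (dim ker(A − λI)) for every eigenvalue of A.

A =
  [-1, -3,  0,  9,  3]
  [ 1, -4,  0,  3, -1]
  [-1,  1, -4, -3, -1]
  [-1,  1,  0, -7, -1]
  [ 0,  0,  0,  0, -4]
λ = -4: alg = 5, geom = 3

Step 1 — factor the characteristic polynomial to read off the algebraic multiplicities:
  χ_A(x) = (x + 4)^5

Step 2 — compute geometric multiplicities via the rank-nullity identity g(λ) = n − rank(A − λI):
  rank(A − (-4)·I) = 2, so dim ker(A − (-4)·I) = n − 2 = 3

Summary:
  λ = -4: algebraic multiplicity = 5, geometric multiplicity = 3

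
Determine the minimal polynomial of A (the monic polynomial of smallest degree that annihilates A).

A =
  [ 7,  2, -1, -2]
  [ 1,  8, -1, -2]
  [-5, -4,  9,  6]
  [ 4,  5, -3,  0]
x^2 - 12*x + 36

The characteristic polynomial is χ_A(x) = (x - 6)^4, so the eigenvalues are known. The minimal polynomial is
  m_A(x) = Π_λ (x − λ)^{k_λ}
where k_λ is the size of the *largest* Jordan block for λ (equivalently, the smallest k with (A − λI)^k v = 0 for every generalised eigenvector v of λ).

  λ = 6: largest Jordan block has size 2, contributing (x − 6)^2

So m_A(x) = (x - 6)^2 = x^2 - 12*x + 36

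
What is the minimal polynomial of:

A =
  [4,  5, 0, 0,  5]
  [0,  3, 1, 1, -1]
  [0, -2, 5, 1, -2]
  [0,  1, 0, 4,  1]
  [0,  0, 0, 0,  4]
x^3 - 12*x^2 + 48*x - 64

The characteristic polynomial is χ_A(x) = (x - 4)^5, so the eigenvalues are known. The minimal polynomial is
  m_A(x) = Π_λ (x − λ)^{k_λ}
where k_λ is the size of the *largest* Jordan block for λ (equivalently, the smallest k with (A − λI)^k v = 0 for every generalised eigenvector v of λ).

  λ = 4: largest Jordan block has size 3, contributing (x − 4)^3

So m_A(x) = (x - 4)^3 = x^3 - 12*x^2 + 48*x - 64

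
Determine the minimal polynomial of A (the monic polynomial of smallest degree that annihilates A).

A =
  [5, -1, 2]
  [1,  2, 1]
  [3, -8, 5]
x^3 - 12*x^2 + 48*x - 64

The characteristic polynomial is χ_A(x) = (x - 4)^3, so the eigenvalues are known. The minimal polynomial is
  m_A(x) = Π_λ (x − λ)^{k_λ}
where k_λ is the size of the *largest* Jordan block for λ (equivalently, the smallest k with (A − λI)^k v = 0 for every generalised eigenvector v of λ).

  λ = 4: largest Jordan block has size 3, contributing (x − 4)^3

So m_A(x) = (x - 4)^3 = x^3 - 12*x^2 + 48*x - 64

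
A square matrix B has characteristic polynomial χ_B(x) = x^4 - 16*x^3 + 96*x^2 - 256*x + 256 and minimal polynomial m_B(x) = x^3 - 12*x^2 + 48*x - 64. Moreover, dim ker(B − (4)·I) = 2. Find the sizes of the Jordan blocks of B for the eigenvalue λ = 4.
Block sizes for λ = 4: [3, 1]

Step 1 — from the characteristic polynomial, algebraic multiplicity of λ = 4 is 4. From dim ker(B − (4)·I) = 2, there are exactly 2 Jordan blocks for λ = 4.
Step 2 — from the minimal polynomial, the factor (x − 4)^3 tells us the largest block for λ = 4 has size 3.
Step 3 — with total size 4, 2 blocks, and largest block 3, the block sizes (in nonincreasing order) are [3, 1].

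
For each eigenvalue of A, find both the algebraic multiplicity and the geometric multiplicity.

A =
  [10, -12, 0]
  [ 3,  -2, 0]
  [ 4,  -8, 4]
λ = 4: alg = 3, geom = 2

Step 1 — factor the characteristic polynomial to read off the algebraic multiplicities:
  χ_A(x) = (x - 4)^3

Step 2 — compute geometric multiplicities via the rank-nullity identity g(λ) = n − rank(A − λI):
  rank(A − (4)·I) = 1, so dim ker(A − (4)·I) = n − 1 = 2

Summary:
  λ = 4: algebraic multiplicity = 3, geometric multiplicity = 2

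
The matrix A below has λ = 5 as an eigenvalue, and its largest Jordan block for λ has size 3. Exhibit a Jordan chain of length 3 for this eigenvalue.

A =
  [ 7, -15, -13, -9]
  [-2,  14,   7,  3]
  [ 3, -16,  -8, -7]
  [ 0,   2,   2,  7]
A Jordan chain for λ = 5 of length 3:
v_1 = (-5, -1, -1, 2)ᵀ
v_2 = (2, -2, 3, 0)ᵀ
v_3 = (1, 0, 0, 0)ᵀ

Let N = A − (5)·I. We want v_3 with N^3 v_3 = 0 but N^2 v_3 ≠ 0; then v_{j-1} := N · v_j for j = 3, …, 2.

Pick v_3 = (1, 0, 0, 0)ᵀ.
Then v_2 = N · v_3 = (2, -2, 3, 0)ᵀ.
Then v_1 = N · v_2 = (-5, -1, -1, 2)ᵀ.

Sanity check: (A − (5)·I) v_1 = (0, 0, 0, 0)ᵀ = 0. ✓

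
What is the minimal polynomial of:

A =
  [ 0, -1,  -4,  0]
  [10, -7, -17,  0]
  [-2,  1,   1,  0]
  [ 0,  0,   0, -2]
x^3 + 6*x^2 + 12*x + 8

The characteristic polynomial is χ_A(x) = (x + 2)^4, so the eigenvalues are known. The minimal polynomial is
  m_A(x) = Π_λ (x − λ)^{k_λ}
where k_λ is the size of the *largest* Jordan block for λ (equivalently, the smallest k with (A − λI)^k v = 0 for every generalised eigenvector v of λ).

  λ = -2: largest Jordan block has size 3, contributing (x + 2)^3

So m_A(x) = (x + 2)^3 = x^3 + 6*x^2 + 12*x + 8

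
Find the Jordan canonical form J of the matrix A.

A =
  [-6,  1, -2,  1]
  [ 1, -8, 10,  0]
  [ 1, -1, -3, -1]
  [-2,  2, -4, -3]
J_3(-5) ⊕ J_1(-5)

The characteristic polynomial is
  det(x·I − A) = x^4 + 20*x^3 + 150*x^2 + 500*x + 625 = (x + 5)^4

Eigenvalues and multiplicities (the geometric multiplicity of λ is n − rank(A − λI), which equals the number of Jordan blocks for λ):
  λ = -5: algebraic multiplicity = 4, geometric multiplicity = 2

Determining the block sizes for each eigenvalue:
  λ = -5: with am = 4 and gm = 2, the partition is not yet determined (e.g. several partitions of 4 into 2 parts exist). Let N = A − (-5)·I. Computing rank(N^1) = 2, rank(N^2) = 1, rank(N^3) = 0; the number of blocks of size ≥ j is rank(N^{j−1}) − rank(N^j), giving [2, 1, 1]. So we have 1 block(s) of size 3, 1 block(s) of size 1 → block sizes [3, 1]

Assembling the blocks gives a Jordan form
J =
  [-5,  1,  0,  0]
  [ 0, -5,  1,  0]
  [ 0,  0, -5,  0]
  [ 0,  0,  0, -5]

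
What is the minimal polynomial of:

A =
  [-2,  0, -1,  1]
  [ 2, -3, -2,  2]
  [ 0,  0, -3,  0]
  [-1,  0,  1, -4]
x^2 + 6*x + 9

The characteristic polynomial is χ_A(x) = (x + 3)^4, so the eigenvalues are known. The minimal polynomial is
  m_A(x) = Π_λ (x − λ)^{k_λ}
where k_λ is the size of the *largest* Jordan block for λ (equivalently, the smallest k with (A − λI)^k v = 0 for every generalised eigenvector v of λ).

  λ = -3: largest Jordan block has size 2, contributing (x + 3)^2

So m_A(x) = (x + 3)^2 = x^2 + 6*x + 9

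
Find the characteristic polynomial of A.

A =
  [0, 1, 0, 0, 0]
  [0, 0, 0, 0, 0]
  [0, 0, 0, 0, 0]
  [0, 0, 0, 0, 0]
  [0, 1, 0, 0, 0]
x^5

Expanding det(x·I − A) (e.g. by cofactor expansion or by noting that A is similar to its Jordan form J, which has the same characteristic polynomial as A) gives
  χ_A(x) = x^5
which factors as x^5. The eigenvalues (with algebraic multiplicities) are λ = 0 with multiplicity 5.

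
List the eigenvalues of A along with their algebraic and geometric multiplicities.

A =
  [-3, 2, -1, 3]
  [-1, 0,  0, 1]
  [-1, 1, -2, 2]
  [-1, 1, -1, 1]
λ = -1: alg = 4, geom = 2

Step 1 — factor the characteristic polynomial to read off the algebraic multiplicities:
  χ_A(x) = (x + 1)^4

Step 2 — compute geometric multiplicities via the rank-nullity identity g(λ) = n − rank(A − λI):
  rank(A − (-1)·I) = 2, so dim ker(A − (-1)·I) = n − 2 = 2

Summary:
  λ = -1: algebraic multiplicity = 4, geometric multiplicity = 2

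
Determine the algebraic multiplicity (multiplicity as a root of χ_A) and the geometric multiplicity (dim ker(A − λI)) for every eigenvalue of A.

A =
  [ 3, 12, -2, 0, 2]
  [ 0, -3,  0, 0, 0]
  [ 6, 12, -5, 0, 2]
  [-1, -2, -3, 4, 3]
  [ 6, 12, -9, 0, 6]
λ = -3: alg = 2, geom = 2; λ = 3: alg = 1, geom = 1; λ = 4: alg = 2, geom = 1

Step 1 — factor the characteristic polynomial to read off the algebraic multiplicities:
  χ_A(x) = (x - 4)^2*(x - 3)*(x + 3)^2

Step 2 — compute geometric multiplicities via the rank-nullity identity g(λ) = n − rank(A − λI):
  rank(A − (-3)·I) = 3, so dim ker(A − (-3)·I) = n − 3 = 2
  rank(A − (3)·I) = 4, so dim ker(A − (3)·I) = n − 4 = 1
  rank(A − (4)·I) = 4, so dim ker(A − (4)·I) = n − 4 = 1

Summary:
  λ = -3: algebraic multiplicity = 2, geometric multiplicity = 2
  λ = 3: algebraic multiplicity = 1, geometric multiplicity = 1
  λ = 4: algebraic multiplicity = 2, geometric multiplicity = 1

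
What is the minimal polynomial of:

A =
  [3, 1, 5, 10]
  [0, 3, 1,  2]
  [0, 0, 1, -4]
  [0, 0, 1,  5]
x^3 - 9*x^2 + 27*x - 27

The characteristic polynomial is χ_A(x) = (x - 3)^4, so the eigenvalues are known. The minimal polynomial is
  m_A(x) = Π_λ (x − λ)^{k_λ}
where k_λ is the size of the *largest* Jordan block for λ (equivalently, the smallest k with (A − λI)^k v = 0 for every generalised eigenvector v of λ).

  λ = 3: largest Jordan block has size 3, contributing (x − 3)^3

So m_A(x) = (x - 3)^3 = x^3 - 9*x^2 + 27*x - 27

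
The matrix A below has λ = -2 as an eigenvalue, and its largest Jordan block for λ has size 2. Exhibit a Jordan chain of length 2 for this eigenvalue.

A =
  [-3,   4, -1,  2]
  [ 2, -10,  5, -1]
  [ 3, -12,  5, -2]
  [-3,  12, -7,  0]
A Jordan chain for λ = -2 of length 2:
v_1 = (-1, 2, 3, -3)ᵀ
v_2 = (1, 0, 0, 0)ᵀ

Let N = A − (-2)·I. We want v_2 with N^2 v_2 = 0 but N^1 v_2 ≠ 0; then v_{j-1} := N · v_j for j = 2, …, 2.

Pick v_2 = (1, 0, 0, 0)ᵀ.
Then v_1 = N · v_2 = (-1, 2, 3, -3)ᵀ.

Sanity check: (A − (-2)·I) v_1 = (0, 0, 0, 0)ᵀ = 0. ✓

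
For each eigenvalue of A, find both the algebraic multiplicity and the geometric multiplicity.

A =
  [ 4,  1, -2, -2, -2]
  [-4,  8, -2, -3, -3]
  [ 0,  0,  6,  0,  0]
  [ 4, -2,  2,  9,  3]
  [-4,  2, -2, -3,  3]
λ = 6: alg = 5, geom = 3

Step 1 — factor the characteristic polynomial to read off the algebraic multiplicities:
  χ_A(x) = (x - 6)^5

Step 2 — compute geometric multiplicities via the rank-nullity identity g(λ) = n − rank(A − λI):
  rank(A − (6)·I) = 2, so dim ker(A − (6)·I) = n − 2 = 3

Summary:
  λ = 6: algebraic multiplicity = 5, geometric multiplicity = 3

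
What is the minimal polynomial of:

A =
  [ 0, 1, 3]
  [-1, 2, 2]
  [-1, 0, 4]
x^3 - 6*x^2 + 12*x - 8

The characteristic polynomial is χ_A(x) = (x - 2)^3, so the eigenvalues are known. The minimal polynomial is
  m_A(x) = Π_λ (x − λ)^{k_λ}
where k_λ is the size of the *largest* Jordan block for λ (equivalently, the smallest k with (A − λI)^k v = 0 for every generalised eigenvector v of λ).

  λ = 2: largest Jordan block has size 3, contributing (x − 2)^3

So m_A(x) = (x - 2)^3 = x^3 - 6*x^2 + 12*x - 8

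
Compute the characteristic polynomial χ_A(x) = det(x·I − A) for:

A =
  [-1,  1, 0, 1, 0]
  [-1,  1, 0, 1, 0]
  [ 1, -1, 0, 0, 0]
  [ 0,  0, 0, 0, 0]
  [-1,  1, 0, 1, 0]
x^5

Expanding det(x·I − A) (e.g. by cofactor expansion or by noting that A is similar to its Jordan form J, which has the same characteristic polynomial as A) gives
  χ_A(x) = x^5
which factors as x^5. The eigenvalues (with algebraic multiplicities) are λ = 0 with multiplicity 5.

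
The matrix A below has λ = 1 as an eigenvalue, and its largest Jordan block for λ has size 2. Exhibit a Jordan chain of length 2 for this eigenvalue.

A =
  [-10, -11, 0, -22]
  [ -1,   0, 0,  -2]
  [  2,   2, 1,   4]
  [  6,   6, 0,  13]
A Jordan chain for λ = 1 of length 2:
v_1 = (-11, -1, 2, 6)ᵀ
v_2 = (1, 0, 0, 0)ᵀ

Let N = A − (1)·I. We want v_2 with N^2 v_2 = 0 but N^1 v_2 ≠ 0; then v_{j-1} := N · v_j for j = 2, …, 2.

Pick v_2 = (1, 0, 0, 0)ᵀ.
Then v_1 = N · v_2 = (-11, -1, 2, 6)ᵀ.

Sanity check: (A − (1)·I) v_1 = (0, 0, 0, 0)ᵀ = 0. ✓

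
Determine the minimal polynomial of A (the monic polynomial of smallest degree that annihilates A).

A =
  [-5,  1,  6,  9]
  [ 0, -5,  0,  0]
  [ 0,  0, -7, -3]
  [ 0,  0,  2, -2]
x^3 + 14*x^2 + 65*x + 100

The characteristic polynomial is χ_A(x) = (x + 4)*(x + 5)^3, so the eigenvalues are known. The minimal polynomial is
  m_A(x) = Π_λ (x − λ)^{k_λ}
where k_λ is the size of the *largest* Jordan block for λ (equivalently, the smallest k with (A − λI)^k v = 0 for every generalised eigenvector v of λ).

  λ = -5: largest Jordan block has size 2, contributing (x + 5)^2
  λ = -4: largest Jordan block has size 1, contributing (x + 4)

So m_A(x) = (x + 4)*(x + 5)^2 = x^3 + 14*x^2 + 65*x + 100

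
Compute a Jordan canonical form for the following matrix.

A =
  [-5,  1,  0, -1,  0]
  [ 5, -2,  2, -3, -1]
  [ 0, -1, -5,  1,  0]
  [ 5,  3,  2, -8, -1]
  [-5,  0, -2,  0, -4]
J_2(-5) ⊕ J_1(-5) ⊕ J_1(-5) ⊕ J_1(-4)

The characteristic polynomial is
  det(x·I − A) = x^5 + 24*x^4 + 230*x^3 + 1100*x^2 + 2625*x + 2500 = (x + 4)*(x + 5)^4

Eigenvalues and multiplicities (the geometric multiplicity of λ is n − rank(A − λI), which equals the number of Jordan blocks for λ):
  λ = -5: algebraic multiplicity = 4, geometric multiplicity = 3
  λ = -4: algebraic multiplicity = 1, geometric multiplicity = 1

Determining the block sizes for each eigenvalue:
  λ = -5: 3 blocks summing to 4 forces exactly one block of size 2 and the rest size 1 → block sizes [2, 1, 1]
  λ = -4: one block (gm = 1), so the single block has size am = 1 → block sizes [1]

Assembling the blocks gives a Jordan form
J =
  [-5,  1,  0,  0,  0]
  [ 0, -5,  0,  0,  0]
  [ 0,  0, -5,  0,  0]
  [ 0,  0,  0, -5,  0]
  [ 0,  0,  0,  0, -4]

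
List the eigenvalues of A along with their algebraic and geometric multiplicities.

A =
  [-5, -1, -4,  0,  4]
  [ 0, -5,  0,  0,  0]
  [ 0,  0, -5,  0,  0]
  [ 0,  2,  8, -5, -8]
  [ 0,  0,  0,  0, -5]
λ = -5: alg = 5, geom = 4

Step 1 — factor the characteristic polynomial to read off the algebraic multiplicities:
  χ_A(x) = (x + 5)^5

Step 2 — compute geometric multiplicities via the rank-nullity identity g(λ) = n − rank(A − λI):
  rank(A − (-5)·I) = 1, so dim ker(A − (-5)·I) = n − 1 = 4

Summary:
  λ = -5: algebraic multiplicity = 5, geometric multiplicity = 4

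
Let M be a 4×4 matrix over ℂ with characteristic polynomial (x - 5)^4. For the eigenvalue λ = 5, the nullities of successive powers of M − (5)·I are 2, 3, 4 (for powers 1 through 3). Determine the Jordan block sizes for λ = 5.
Block sizes for λ = 5: [3, 1]

From the dimensions of kernels of powers, the number of Jordan blocks of size at least j is d_j − d_{j−1} where d_j = dim ker(N^j) (with d_0 = 0). Computing the differences gives [2, 1, 1].
The number of blocks of size exactly k is (#blocks of size ≥ k) − (#blocks of size ≥ k + 1), so the partition is: 1 block(s) of size 1, 1 block(s) of size 3.
In nonincreasing order the block sizes are [3, 1].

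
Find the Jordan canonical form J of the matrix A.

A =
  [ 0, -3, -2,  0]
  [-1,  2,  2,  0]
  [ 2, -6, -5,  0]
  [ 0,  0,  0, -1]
J_2(-1) ⊕ J_1(-1) ⊕ J_1(-1)

The characteristic polynomial is
  det(x·I − A) = x^4 + 4*x^3 + 6*x^2 + 4*x + 1 = (x + 1)^4

Eigenvalues and multiplicities (the geometric multiplicity of λ is n − rank(A − λI), which equals the number of Jordan blocks for λ):
  λ = -1: algebraic multiplicity = 4, geometric multiplicity = 3

Determining the block sizes for each eigenvalue:
  λ = -1: 3 blocks summing to 4 forces exactly one block of size 2 and the rest size 1 → block sizes [2, 1, 1]

Assembling the blocks gives a Jordan form
J =
  [-1,  1,  0,  0]
  [ 0, -1,  0,  0]
  [ 0,  0, -1,  0]
  [ 0,  0,  0, -1]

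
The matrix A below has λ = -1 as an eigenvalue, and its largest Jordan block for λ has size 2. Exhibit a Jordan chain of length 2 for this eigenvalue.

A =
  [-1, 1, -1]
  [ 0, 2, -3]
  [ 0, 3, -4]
A Jordan chain for λ = -1 of length 2:
v_1 = (1, 3, 3)ᵀ
v_2 = (0, 1, 0)ᵀ

Let N = A − (-1)·I. We want v_2 with N^2 v_2 = 0 but N^1 v_2 ≠ 0; then v_{j-1} := N · v_j for j = 2, …, 2.

Pick v_2 = (0, 1, 0)ᵀ.
Then v_1 = N · v_2 = (1, 3, 3)ᵀ.

Sanity check: (A − (-1)·I) v_1 = (0, 0, 0)ᵀ = 0. ✓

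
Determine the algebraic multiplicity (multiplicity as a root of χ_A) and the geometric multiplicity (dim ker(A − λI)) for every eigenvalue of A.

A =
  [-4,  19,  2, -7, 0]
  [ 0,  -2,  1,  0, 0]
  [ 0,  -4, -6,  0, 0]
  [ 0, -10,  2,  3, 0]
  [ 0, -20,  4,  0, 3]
λ = -4: alg = 3, geom = 1; λ = 3: alg = 2, geom = 2

Step 1 — factor the characteristic polynomial to read off the algebraic multiplicities:
  χ_A(x) = (x - 3)^2*(x + 4)^3

Step 2 — compute geometric multiplicities via the rank-nullity identity g(λ) = n − rank(A − λI):
  rank(A − (-4)·I) = 4, so dim ker(A − (-4)·I) = n − 4 = 1
  rank(A − (3)·I) = 3, so dim ker(A − (3)·I) = n − 3 = 2

Summary:
  λ = -4: algebraic multiplicity = 3, geometric multiplicity = 1
  λ = 3: algebraic multiplicity = 2, geometric multiplicity = 2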